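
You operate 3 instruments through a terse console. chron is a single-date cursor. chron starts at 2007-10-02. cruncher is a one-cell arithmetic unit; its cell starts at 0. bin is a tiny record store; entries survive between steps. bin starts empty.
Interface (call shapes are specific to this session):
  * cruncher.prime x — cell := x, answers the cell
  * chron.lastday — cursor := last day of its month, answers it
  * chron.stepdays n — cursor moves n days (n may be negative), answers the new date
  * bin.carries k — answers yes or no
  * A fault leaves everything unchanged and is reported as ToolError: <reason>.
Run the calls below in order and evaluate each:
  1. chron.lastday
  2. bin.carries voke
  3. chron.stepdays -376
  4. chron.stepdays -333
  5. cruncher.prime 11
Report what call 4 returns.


Answer: 2005-11-21

Derivation:
==> chron.lastday()
<== 2007-10-31
==> bin.carries(k='voke')
<== no
==> chron.stepdays(n='-376')
<== 2006-10-20
==> chron.stepdays(n='-333')
<== 2005-11-21
==> cruncher.prime(x='11')
<== 11


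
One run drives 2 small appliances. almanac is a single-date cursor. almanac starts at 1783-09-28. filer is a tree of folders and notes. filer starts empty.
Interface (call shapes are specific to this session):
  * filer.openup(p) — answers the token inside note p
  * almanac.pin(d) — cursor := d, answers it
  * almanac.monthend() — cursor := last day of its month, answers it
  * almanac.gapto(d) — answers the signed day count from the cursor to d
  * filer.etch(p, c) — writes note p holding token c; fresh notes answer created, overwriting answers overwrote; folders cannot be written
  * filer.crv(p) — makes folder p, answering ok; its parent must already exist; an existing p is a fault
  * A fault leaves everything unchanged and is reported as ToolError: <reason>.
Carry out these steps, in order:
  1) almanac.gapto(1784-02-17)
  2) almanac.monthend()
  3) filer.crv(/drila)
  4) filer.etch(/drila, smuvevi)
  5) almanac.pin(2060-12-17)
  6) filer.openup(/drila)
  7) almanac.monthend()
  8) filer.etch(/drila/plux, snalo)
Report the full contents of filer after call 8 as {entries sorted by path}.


Answer: {drila/, drila/plux=snalo}

Derivation:
-- 1. almanac.gapto(d='1784-02-17') ~> 142
-- 2. almanac.monthend() ~> 1783-09-30
-- 3. filer.crv(p='/drila') ~> ok
-- 4. filer.etch(p='/drila', c='smuvevi') ~> ToolError: is a directory
-- 5. almanac.pin(d='2060-12-17') ~> 2060-12-17
-- 6. filer.openup(p='/drila') ~> ToolError: is a directory
-- 7. almanac.monthend() ~> 2060-12-31
-- 8. filer.etch(p='/drila/plux', c='snalo') ~> created


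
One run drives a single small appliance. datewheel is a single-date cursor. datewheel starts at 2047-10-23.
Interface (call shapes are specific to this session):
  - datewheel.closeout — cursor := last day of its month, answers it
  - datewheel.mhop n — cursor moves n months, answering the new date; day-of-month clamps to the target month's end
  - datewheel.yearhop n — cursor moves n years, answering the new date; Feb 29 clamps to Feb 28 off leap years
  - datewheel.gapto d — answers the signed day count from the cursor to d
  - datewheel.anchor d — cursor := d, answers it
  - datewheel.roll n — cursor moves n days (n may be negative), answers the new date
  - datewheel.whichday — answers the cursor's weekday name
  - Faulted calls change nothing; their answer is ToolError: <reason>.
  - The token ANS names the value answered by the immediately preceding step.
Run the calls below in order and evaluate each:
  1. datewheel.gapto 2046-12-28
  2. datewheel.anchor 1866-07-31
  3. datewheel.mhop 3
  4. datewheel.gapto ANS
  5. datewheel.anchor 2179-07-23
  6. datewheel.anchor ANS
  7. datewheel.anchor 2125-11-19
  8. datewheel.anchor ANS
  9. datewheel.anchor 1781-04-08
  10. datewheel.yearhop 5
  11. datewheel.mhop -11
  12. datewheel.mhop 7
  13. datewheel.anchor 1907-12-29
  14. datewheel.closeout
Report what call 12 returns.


! 1. datewheel.gapto(d=2046-12-28) ~> -299
! 2. datewheel.anchor(d=1866-07-31) ~> 1866-07-31
! 3. datewheel.mhop(n=3) ~> 1866-10-31
! 4. datewheel.gapto(d=ANS) ~> 0
! 5. datewheel.anchor(d=2179-07-23) ~> 2179-07-23
! 6. datewheel.anchor(d=ANS) ~> 2179-07-23
! 7. datewheel.anchor(d=2125-11-19) ~> 2125-11-19
! 8. datewheel.anchor(d=ANS) ~> 2125-11-19
! 9. datewheel.anchor(d=1781-04-08) ~> 1781-04-08
! 10. datewheel.yearhop(n=5) ~> 1786-04-08
! 11. datewheel.mhop(n=-11) ~> 1785-05-08
! 12. datewheel.mhop(n=7) ~> 1785-12-08
! 13. datewheel.anchor(d=1907-12-29) ~> 1907-12-29
! 14. datewheel.closeout() ~> 1907-12-31

Answer: 1785-12-08


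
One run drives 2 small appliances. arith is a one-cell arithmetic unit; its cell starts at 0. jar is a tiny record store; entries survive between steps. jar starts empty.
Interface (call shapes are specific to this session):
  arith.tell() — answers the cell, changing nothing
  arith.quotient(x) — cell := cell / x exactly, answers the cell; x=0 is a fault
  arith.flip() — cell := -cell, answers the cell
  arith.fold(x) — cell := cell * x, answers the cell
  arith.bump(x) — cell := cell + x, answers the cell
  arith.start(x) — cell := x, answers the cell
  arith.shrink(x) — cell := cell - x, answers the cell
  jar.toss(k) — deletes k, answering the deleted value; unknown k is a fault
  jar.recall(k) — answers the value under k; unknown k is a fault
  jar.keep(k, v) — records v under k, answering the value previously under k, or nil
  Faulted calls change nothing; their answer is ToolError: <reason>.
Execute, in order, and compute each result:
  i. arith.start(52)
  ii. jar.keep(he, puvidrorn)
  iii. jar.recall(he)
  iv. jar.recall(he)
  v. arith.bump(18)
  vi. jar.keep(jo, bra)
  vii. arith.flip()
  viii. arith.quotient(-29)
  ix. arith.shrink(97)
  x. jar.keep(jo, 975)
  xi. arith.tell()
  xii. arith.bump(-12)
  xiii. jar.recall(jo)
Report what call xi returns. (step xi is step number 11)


Then start using x=52, — result: 52.
Using keep using k=he, v=puvidrorn, and observe nil.
I invoke recall using k=he, giving puvidrorn.
Using recall using k=he, — result: puvidrorn.
Next I call bump using x=18, and observe 70.
Calling keep using k=jo, v=bra: nil.
Invoking flip, and observe -70.
I invoke quotient using x=-29, which returns 70/29.
I invoke shrink using x=97, — result: -2743/29.
I invoke keep using k=jo, v=975, → bra.
I use tell(), → -2743/29.
Using bump using x=-12, and see -3091/29.
I run recall using k=jo, and observe 975.

Answer: -2743/29


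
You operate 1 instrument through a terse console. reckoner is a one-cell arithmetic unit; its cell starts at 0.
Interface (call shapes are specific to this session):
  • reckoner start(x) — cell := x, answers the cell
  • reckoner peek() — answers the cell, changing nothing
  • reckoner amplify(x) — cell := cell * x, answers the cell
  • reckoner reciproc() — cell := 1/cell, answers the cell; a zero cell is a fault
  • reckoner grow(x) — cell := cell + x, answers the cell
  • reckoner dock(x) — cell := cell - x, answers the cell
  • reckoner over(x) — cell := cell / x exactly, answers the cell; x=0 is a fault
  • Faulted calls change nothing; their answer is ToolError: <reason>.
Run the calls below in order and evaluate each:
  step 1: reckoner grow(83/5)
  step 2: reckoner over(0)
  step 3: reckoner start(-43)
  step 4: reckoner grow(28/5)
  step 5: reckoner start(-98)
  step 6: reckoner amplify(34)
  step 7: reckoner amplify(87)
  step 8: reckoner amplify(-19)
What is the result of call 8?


Answer: 5507796

Derivation:
Then reckoner grow with 83/5, → 83/5.
I run reckoner over with 0, — result: ToolError: division by zero.
I run reckoner start with -43, and observe -43.
Invoking reckoner grow with 28/5, — result: -187/5.
I use reckoner start with -98, which returns -98.
Next I call reckoner amplify with 34, and observe -3332.
Invoking reckoner amplify with 87, — result: -289884.
Using reckoner amplify with -19, yielding 5507796.


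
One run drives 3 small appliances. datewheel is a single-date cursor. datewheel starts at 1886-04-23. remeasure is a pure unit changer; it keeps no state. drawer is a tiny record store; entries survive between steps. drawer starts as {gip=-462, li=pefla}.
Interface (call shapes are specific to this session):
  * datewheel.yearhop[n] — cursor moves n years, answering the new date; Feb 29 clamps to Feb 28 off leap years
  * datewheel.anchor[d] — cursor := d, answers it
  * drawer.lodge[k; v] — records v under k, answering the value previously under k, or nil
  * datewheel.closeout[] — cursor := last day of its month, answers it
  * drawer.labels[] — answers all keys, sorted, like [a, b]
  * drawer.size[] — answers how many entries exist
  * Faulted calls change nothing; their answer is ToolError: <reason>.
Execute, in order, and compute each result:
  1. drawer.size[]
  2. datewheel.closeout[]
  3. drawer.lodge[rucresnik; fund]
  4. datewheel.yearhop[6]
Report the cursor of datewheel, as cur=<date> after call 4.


I run drawer.size, which returns 2.
Invoking datewheel.closeout(), and see 1886-04-30.
Calling drawer.lodge(k→rucresnik, v→fund), → nil.
Using datewheel.yearhop(n→6), which returns 1892-04-30.

Answer: cur=1892-04-30


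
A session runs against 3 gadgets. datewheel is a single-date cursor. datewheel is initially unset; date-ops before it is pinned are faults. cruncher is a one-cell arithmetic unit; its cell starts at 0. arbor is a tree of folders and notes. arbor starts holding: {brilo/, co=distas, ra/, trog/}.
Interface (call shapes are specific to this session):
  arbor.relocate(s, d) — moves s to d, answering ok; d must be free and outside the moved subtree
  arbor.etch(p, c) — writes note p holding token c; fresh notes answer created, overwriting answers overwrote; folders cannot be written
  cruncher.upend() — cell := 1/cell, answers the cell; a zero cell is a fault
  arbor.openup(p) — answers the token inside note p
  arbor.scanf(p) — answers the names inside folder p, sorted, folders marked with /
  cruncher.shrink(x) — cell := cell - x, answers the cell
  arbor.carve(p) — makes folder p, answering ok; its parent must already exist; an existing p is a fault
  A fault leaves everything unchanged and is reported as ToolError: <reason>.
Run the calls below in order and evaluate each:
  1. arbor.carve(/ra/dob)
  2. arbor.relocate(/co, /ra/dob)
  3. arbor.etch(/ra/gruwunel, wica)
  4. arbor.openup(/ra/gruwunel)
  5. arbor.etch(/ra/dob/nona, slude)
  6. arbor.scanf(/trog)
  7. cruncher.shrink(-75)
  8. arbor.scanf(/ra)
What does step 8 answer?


Answer: [dob/, gruwunel]

Derivation:
I use arbor.carve using p: /ra/dob, — result: ok.
Using arbor.relocate using s: /co, d: /ra/dob: ToolError: exists.
I call arbor.etch using p: /ra/gruwunel, c: wica, giving created.
Invoking arbor.openup using p: /ra/gruwunel, which returns wica.
Invoking arbor.etch using p: /ra/dob/nona, c: slude, giving created.
Then arbor.scanf using p: /trog, which returns [].
Invoking cruncher.shrink using x: -75, and see 75.
I try arbor.scanf using p: /ra, — result: [dob/, gruwunel].


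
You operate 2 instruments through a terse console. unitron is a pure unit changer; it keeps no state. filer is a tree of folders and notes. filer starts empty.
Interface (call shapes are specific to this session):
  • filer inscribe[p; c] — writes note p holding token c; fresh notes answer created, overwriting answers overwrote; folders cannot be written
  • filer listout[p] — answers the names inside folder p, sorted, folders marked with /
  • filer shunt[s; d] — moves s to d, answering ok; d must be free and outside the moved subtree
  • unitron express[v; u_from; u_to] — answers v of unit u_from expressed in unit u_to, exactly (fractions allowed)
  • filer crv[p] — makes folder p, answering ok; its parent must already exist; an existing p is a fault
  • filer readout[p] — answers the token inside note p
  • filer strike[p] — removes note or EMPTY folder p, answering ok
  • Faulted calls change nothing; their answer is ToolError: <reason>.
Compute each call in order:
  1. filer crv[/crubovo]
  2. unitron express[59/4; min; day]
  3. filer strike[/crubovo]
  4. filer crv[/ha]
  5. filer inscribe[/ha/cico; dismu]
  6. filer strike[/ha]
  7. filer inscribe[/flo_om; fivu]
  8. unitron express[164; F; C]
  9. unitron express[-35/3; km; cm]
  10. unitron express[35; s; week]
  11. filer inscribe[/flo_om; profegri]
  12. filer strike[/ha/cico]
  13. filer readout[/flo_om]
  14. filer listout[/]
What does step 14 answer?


Answer: [flo_om, ha/]

Derivation:
Step: filer crv[p: /crubovo]
Result: ok
Step: unitron express[v: 59/4; u_from: min; u_to: day]
Result: 59/5760
Step: filer strike[p: /crubovo]
Result: ok
Step: filer crv[p: /ha]
Result: ok
Step: filer inscribe[p: /ha/cico; c: dismu]
Result: created
Step: filer strike[p: /ha]
Result: ToolError: not empty
Step: filer inscribe[p: /flo_om; c: fivu]
Result: created
Step: unitron express[v: 164; u_from: F; u_to: C]
Result: 220/3
Step: unitron express[v: -35/3; u_from: km; u_to: cm]
Result: -3500000/3
Step: unitron express[v: 35; u_from: s; u_to: week]
Result: 1/17280
Step: filer inscribe[p: /flo_om; c: profegri]
Result: overwrote
Step: filer strike[p: /ha/cico]
Result: ok
Step: filer readout[p: /flo_om]
Result: profegri
Step: filer listout[p: /]
Result: [flo_om, ha/]


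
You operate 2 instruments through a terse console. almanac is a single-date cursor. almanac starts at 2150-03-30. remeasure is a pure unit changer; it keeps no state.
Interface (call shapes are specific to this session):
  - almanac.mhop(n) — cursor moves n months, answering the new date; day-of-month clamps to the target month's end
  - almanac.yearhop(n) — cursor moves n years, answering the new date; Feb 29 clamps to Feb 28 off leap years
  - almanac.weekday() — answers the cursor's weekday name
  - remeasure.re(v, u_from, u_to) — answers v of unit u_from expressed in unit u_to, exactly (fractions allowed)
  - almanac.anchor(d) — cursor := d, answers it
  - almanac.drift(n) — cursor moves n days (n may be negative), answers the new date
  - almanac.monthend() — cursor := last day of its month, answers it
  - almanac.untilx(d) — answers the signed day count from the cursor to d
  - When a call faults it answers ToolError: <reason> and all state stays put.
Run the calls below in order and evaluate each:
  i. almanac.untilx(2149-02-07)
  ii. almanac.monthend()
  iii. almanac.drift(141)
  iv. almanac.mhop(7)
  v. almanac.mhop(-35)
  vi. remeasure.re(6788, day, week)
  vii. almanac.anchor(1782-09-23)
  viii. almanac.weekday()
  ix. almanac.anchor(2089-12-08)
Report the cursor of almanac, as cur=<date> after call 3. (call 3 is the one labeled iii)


Answer: cur=2150-08-19

Derivation:
% 1. almanac.untilx(d=2149-02-07) == -416
% 2. almanac.monthend() == 2150-03-31
% 3. almanac.drift(n=141) == 2150-08-19
% 4. almanac.mhop(n=7) == 2151-03-19
% 5. almanac.mhop(n=-35) == 2148-04-19
% 6. remeasure.re(v=6788, u_from=day, u_to=week) == 6788/7
% 7. almanac.anchor(d=1782-09-23) == 1782-09-23
% 8. almanac.weekday() == Monday
% 9. almanac.anchor(d=2089-12-08) == 2089-12-08


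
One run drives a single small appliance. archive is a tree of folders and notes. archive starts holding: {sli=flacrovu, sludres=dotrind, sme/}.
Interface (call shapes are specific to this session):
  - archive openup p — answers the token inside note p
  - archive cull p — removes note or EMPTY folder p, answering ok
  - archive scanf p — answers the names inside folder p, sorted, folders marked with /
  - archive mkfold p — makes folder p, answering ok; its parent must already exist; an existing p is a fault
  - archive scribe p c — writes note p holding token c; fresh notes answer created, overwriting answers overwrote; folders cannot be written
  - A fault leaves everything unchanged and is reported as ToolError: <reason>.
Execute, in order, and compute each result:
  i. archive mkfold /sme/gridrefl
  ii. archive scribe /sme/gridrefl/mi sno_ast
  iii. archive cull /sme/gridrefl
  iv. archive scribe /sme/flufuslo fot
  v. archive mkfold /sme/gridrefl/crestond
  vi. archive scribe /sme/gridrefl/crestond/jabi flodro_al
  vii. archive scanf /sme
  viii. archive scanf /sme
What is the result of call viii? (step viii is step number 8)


Answer: [flufuslo, gridrefl/]

Derivation:
-- 1. archive mkfold(p: /sme/gridrefl) -> ok
-- 2. archive scribe(p: /sme/gridrefl/mi, c: sno_ast) -> created
-- 3. archive cull(p: /sme/gridrefl) -> ToolError: not empty
-- 4. archive scribe(p: /sme/flufuslo, c: fot) -> created
-- 5. archive mkfold(p: /sme/gridrefl/crestond) -> ok
-- 6. archive scribe(p: /sme/gridrefl/crestond/jabi, c: flodro_al) -> created
-- 7. archive scanf(p: /sme) -> [flufuslo, gridrefl/]
-- 8. archive scanf(p: /sme) -> [flufuslo, gridrefl/]


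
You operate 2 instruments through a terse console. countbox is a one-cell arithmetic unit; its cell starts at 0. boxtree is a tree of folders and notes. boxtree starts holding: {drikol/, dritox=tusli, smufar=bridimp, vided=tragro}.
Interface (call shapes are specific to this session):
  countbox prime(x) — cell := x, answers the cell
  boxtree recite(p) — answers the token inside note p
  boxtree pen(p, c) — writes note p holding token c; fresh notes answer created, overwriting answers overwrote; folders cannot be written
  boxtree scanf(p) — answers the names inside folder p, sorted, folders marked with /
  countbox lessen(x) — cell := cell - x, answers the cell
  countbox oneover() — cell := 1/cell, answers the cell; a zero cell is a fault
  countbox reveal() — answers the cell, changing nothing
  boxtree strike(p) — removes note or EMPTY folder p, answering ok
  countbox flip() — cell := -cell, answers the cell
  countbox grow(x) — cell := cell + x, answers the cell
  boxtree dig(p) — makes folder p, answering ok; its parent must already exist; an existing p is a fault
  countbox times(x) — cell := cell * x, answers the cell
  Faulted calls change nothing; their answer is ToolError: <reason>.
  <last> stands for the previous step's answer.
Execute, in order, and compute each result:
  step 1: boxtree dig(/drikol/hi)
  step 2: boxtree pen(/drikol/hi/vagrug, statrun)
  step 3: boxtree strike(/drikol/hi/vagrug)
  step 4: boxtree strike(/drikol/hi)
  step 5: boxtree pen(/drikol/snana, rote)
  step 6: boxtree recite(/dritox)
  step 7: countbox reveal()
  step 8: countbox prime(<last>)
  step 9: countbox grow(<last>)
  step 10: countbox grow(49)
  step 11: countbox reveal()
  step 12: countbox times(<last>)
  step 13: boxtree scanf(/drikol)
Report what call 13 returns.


Answer: [snana]

Derivation:
~$ boxtree dig p: /drikol/hi
:: ok
~$ boxtree pen p: /drikol/hi/vagrug c: statrun
:: created
~$ boxtree strike p: /drikol/hi/vagrug
:: ok
~$ boxtree strike p: /drikol/hi
:: ok
~$ boxtree pen p: /drikol/snana c: rote
:: created
~$ boxtree recite p: /dritox
:: tusli
~$ countbox reveal
:: 0
~$ countbox prime x: <last>
:: 0
~$ countbox grow x: <last>
:: 0
~$ countbox grow x: 49
:: 49
~$ countbox reveal
:: 49
~$ countbox times x: <last>
:: 2401
~$ boxtree scanf p: /drikol
:: [snana]


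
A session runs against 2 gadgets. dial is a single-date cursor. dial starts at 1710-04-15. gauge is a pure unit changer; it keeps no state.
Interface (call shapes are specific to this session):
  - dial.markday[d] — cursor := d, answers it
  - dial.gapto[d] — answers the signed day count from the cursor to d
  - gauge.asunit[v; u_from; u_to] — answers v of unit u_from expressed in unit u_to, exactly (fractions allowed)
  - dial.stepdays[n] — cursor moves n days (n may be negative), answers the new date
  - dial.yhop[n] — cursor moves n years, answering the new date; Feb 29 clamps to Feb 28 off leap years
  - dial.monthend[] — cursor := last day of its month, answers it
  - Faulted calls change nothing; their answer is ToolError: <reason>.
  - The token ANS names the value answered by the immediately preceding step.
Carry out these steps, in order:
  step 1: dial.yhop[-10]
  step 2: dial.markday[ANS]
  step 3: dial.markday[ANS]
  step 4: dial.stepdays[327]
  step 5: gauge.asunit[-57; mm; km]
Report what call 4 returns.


Answer: 1701-03-08

Derivation:
-> dial.yhop(n→-10)
<- 1700-04-15
-> dial.markday(d→ANS)
<- 1700-04-15
-> dial.markday(d→ANS)
<- 1700-04-15
-> dial.stepdays(n→327)
<- 1701-03-08
-> gauge.asunit(v→-57, u_from→mm, u_to→km)
<- -57/1000000


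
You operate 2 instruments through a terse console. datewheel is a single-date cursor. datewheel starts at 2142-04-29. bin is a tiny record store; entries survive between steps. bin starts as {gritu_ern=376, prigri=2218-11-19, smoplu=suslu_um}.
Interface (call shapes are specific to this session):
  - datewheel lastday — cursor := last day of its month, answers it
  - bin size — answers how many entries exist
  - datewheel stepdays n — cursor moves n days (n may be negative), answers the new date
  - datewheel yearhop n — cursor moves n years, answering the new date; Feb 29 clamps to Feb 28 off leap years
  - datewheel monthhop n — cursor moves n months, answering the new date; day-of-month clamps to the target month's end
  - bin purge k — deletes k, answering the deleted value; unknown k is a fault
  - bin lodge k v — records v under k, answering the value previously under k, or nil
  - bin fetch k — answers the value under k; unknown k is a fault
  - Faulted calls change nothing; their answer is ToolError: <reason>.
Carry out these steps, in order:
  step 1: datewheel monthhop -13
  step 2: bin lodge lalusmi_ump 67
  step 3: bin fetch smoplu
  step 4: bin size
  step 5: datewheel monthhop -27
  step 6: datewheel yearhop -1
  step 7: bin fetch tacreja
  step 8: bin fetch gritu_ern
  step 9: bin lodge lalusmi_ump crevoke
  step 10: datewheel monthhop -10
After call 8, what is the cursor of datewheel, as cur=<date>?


→ datewheel monthhop(n: -13)
← 2141-03-29
→ bin lodge(k: lalusmi_ump, v: 67)
← nil
→ bin fetch(k: smoplu)
← suslu_um
→ bin size()
← 4
→ datewheel monthhop(n: -27)
← 2138-12-29
→ datewheel yearhop(n: -1)
← 2137-12-29
→ bin fetch(k: tacreja)
← ToolError: no such key tacreja
→ bin fetch(k: gritu_ern)
← 376
→ bin lodge(k: lalusmi_ump, v: crevoke)
← 67
→ datewheel monthhop(n: -10)
← 2137-02-28

Answer: cur=2137-12-29


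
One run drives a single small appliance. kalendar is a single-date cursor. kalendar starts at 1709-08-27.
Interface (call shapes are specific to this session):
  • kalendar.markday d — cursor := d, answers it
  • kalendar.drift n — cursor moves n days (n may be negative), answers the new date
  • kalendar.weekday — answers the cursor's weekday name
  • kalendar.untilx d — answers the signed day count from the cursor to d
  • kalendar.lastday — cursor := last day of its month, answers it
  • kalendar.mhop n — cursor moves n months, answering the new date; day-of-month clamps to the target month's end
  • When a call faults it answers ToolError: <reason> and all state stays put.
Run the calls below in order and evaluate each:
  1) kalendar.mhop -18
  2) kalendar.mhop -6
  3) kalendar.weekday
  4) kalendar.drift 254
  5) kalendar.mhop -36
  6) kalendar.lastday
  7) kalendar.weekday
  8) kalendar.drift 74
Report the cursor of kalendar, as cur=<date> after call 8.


Answer: cur=1705-08-13

Derivation:
Step: kalendar.mhop[-18]
Result: 1708-02-27
Step: kalendar.mhop[-6]
Result: 1707-08-27
Step: kalendar.weekday[]
Result: Saturday
Step: kalendar.drift[254]
Result: 1708-05-07
Step: kalendar.mhop[-36]
Result: 1705-05-07
Step: kalendar.lastday[]
Result: 1705-05-31
Step: kalendar.weekday[]
Result: Sunday
Step: kalendar.drift[74]
Result: 1705-08-13


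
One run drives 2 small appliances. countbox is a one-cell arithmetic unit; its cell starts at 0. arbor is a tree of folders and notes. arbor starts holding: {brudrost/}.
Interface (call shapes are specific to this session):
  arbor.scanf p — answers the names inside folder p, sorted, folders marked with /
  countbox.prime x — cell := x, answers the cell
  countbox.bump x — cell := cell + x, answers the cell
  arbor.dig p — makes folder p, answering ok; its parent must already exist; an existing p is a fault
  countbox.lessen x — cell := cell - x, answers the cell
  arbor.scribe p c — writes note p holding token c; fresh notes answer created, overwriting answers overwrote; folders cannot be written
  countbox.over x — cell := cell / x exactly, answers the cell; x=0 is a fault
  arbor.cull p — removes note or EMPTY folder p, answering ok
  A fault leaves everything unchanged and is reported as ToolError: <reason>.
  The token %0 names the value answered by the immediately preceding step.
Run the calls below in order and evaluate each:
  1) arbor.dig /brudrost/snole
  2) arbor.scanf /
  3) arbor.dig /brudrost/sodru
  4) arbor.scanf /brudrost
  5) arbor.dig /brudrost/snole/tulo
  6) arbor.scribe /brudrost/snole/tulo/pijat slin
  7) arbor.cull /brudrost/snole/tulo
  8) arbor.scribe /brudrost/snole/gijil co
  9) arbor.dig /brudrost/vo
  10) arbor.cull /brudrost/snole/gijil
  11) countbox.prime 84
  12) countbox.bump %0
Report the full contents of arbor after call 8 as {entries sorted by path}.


==> dig(/brudrost/snole)
<== ok
==> scanf(/)
<== [brudrost/]
==> dig(/brudrost/sodru)
<== ok
==> scanf(/brudrost)
<== [snole/, sodru/]
==> dig(/brudrost/snole/tulo)
<== ok
==> scribe(/brudrost/snole/tulo/pijat, slin)
<== created
==> cull(/brudrost/snole/tulo)
<== ToolError: not empty
==> scribe(/brudrost/snole/gijil, co)
<== created
==> dig(/brudrost/vo)
<== ok
==> cull(/brudrost/snole/gijil)
<== ok
==> prime(84)
<== 84
==> bump(%0)
<== 168

Answer: {brudrost/, brudrost/snole/, brudrost/snole/gijil=co, brudrost/snole/tulo/, brudrost/snole/tulo/pijat=slin, brudrost/sodru/}


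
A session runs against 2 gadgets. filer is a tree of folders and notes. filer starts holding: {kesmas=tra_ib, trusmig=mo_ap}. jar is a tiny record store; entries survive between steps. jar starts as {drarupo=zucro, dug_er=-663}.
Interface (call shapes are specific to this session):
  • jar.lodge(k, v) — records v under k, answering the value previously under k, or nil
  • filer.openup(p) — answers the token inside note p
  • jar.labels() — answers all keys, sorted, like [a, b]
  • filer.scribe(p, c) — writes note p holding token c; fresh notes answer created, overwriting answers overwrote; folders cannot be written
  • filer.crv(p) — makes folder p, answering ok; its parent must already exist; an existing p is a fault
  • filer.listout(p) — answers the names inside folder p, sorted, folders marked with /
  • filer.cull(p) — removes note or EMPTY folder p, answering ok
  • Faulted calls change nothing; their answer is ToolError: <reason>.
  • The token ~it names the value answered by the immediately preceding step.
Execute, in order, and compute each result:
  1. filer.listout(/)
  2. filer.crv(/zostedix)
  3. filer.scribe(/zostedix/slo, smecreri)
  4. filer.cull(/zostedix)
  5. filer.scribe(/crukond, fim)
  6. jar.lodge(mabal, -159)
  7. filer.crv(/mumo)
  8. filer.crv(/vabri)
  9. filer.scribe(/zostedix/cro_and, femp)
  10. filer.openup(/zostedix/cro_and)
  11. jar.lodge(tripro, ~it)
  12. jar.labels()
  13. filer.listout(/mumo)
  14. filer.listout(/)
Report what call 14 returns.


Answer: [crukond, kesmas, mumo/, trusmig, vabri/, zostedix/]

Derivation:
Act: listout[p: /]
Obs: [kesmas, trusmig]
Act: crv[p: /zostedix]
Obs: ok
Act: scribe[p: /zostedix/slo; c: smecreri]
Obs: created
Act: cull[p: /zostedix]
Obs: ToolError: not empty
Act: scribe[p: /crukond; c: fim]
Obs: created
Act: lodge[k: mabal; v: -159]
Obs: nil
Act: crv[p: /mumo]
Obs: ok
Act: crv[p: /vabri]
Obs: ok
Act: scribe[p: /zostedix/cro_and; c: femp]
Obs: created
Act: openup[p: /zostedix/cro_and]
Obs: femp
Act: lodge[k: tripro; v: ~it]
Obs: nil
Act: labels[]
Obs: [drarupo, dug_er, mabal, tripro]
Act: listout[p: /mumo]
Obs: []
Act: listout[p: /]
Obs: [crukond, kesmas, mumo/, trusmig, vabri/, zostedix/]


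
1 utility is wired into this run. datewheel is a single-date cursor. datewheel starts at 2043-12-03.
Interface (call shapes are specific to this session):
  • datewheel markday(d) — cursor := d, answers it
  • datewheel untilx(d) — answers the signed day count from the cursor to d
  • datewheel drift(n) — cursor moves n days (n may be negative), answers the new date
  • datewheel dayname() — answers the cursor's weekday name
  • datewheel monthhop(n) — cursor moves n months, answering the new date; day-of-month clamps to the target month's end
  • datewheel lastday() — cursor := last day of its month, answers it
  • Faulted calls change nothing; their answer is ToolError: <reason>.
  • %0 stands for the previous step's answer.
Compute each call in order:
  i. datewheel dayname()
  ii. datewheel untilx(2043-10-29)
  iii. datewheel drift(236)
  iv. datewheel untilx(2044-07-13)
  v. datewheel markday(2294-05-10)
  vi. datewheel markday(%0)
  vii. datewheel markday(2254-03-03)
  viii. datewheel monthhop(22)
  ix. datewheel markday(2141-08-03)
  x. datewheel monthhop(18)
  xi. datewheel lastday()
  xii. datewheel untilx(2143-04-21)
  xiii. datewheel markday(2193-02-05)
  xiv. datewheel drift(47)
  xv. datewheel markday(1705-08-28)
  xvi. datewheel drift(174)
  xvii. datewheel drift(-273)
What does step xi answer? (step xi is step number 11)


Answer: 2143-02-28

Derivation:
>> datewheel dayname()
<< Thursday
>> datewheel untilx(d→2043-10-29)
<< -35
>> datewheel drift(n→236)
<< 2044-07-26
>> datewheel untilx(d→2044-07-13)
<< -13
>> datewheel markday(d→2294-05-10)
<< 2294-05-10
>> datewheel markday(d→%0)
<< 2294-05-10
>> datewheel markday(d→2254-03-03)
<< 2254-03-03
>> datewheel monthhop(n→22)
<< 2256-01-03
>> datewheel markday(d→2141-08-03)
<< 2141-08-03
>> datewheel monthhop(n→18)
<< 2143-02-03
>> datewheel lastday()
<< 2143-02-28
>> datewheel untilx(d→2143-04-21)
<< 52
>> datewheel markday(d→2193-02-05)
<< 2193-02-05
>> datewheel drift(n→47)
<< 2193-03-24
>> datewheel markday(d→1705-08-28)
<< 1705-08-28
>> datewheel drift(n→174)
<< 1706-02-18
>> datewheel drift(n→-273)
<< 1705-05-21


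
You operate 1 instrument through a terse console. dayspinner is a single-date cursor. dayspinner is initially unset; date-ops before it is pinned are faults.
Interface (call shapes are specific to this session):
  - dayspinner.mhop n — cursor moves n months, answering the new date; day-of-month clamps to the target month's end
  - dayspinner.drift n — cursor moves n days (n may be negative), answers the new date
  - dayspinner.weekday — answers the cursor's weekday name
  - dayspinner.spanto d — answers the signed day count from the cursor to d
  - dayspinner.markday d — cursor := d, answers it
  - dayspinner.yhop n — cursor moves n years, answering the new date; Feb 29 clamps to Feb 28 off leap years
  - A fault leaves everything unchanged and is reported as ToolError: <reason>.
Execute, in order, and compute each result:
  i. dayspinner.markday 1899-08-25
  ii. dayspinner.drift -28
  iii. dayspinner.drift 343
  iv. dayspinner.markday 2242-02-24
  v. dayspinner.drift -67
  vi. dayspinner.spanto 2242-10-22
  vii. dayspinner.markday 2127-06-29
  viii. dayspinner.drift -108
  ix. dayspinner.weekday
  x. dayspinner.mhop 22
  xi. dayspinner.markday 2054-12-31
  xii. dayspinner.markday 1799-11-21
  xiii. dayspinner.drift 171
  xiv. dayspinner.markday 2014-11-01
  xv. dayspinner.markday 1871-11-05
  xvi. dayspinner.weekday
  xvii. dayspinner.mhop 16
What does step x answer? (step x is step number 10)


Answer: 2129-01-13

Derivation:
-> dayspinner.markday(d=1899-08-25)
<- 1899-08-25
-> dayspinner.drift(n=-28)
<- 1899-07-28
-> dayspinner.drift(n=343)
<- 1900-07-06
-> dayspinner.markday(d=2242-02-24)
<- 2242-02-24
-> dayspinner.drift(n=-67)
<- 2241-12-19
-> dayspinner.spanto(d=2242-10-22)
<- 307
-> dayspinner.markday(d=2127-06-29)
<- 2127-06-29
-> dayspinner.drift(n=-108)
<- 2127-03-13
-> dayspinner.weekday()
<- Thursday
-> dayspinner.mhop(n=22)
<- 2129-01-13
-> dayspinner.markday(d=2054-12-31)
<- 2054-12-31
-> dayspinner.markday(d=1799-11-21)
<- 1799-11-21
-> dayspinner.drift(n=171)
<- 1800-05-11
-> dayspinner.markday(d=2014-11-01)
<- 2014-11-01
-> dayspinner.markday(d=1871-11-05)
<- 1871-11-05
-> dayspinner.weekday()
<- Sunday
-> dayspinner.mhop(n=16)
<- 1873-03-05


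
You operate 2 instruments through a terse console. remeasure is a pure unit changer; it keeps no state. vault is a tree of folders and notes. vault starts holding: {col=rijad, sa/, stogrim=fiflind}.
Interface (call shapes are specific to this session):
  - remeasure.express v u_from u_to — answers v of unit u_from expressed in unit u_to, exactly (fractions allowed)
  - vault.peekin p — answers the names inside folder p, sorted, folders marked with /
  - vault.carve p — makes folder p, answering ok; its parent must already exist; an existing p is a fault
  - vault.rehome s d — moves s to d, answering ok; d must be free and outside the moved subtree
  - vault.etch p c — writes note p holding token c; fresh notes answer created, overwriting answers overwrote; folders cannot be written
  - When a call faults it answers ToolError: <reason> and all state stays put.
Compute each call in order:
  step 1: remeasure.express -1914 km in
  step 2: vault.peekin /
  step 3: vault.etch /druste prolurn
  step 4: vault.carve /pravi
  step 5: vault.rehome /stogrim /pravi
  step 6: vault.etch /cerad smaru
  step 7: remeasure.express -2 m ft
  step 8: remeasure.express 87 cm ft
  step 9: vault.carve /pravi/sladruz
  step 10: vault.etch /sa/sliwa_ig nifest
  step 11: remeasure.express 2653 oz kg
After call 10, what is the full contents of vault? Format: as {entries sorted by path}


Do: remeasure.express[v='-1914'; u_from='km'; u_to='in']
See: -9570000000/127
Do: vault.peekin[p='/']
See: [col, sa/, stogrim]
Do: vault.etch[p='/druste'; c='prolurn']
See: created
Do: vault.carve[p='/pravi']
See: ok
Do: vault.rehome[s='/stogrim'; d='/pravi']
See: ToolError: exists
Do: vault.etch[p='/cerad'; c='smaru']
See: created
Do: remeasure.express[v='-2'; u_from='m'; u_to='ft']
See: -2500/381
Do: remeasure.express[v='87'; u_from='cm'; u_to='ft']
See: 725/254
Do: vault.carve[p='/pravi/sladruz']
See: ok
Do: vault.etch[p='/sa/sliwa_ig'; c='nifest']
See: created
Do: remeasure.express[v='2653'; u_from='oz'; u_to='kg']
See: 120338055761/1600000000

Answer: {cerad=smaru, col=rijad, druste=prolurn, pravi/, pravi/sladruz/, sa/, sa/sliwa_ig=nifest, stogrim=fiflind}


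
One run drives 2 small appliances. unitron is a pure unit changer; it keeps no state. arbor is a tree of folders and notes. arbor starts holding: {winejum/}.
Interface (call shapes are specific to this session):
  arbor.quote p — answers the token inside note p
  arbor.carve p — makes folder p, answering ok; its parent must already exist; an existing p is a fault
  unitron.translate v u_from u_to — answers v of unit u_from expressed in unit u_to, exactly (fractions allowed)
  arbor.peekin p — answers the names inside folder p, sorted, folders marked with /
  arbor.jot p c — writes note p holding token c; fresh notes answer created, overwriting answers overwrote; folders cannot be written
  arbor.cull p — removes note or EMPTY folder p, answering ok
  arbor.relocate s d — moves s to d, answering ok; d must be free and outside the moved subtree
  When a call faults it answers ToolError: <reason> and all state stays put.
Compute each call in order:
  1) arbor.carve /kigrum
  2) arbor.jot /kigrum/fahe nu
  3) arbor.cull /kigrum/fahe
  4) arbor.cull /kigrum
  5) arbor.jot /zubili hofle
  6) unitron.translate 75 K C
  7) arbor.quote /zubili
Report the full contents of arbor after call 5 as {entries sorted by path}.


Invoking carve(p: /kigrum), — result: ok.
I run jot(p: /kigrum/fahe, c: nu), giving created.
Invoking cull(p: /kigrum/fahe), which returns ok.
I use cull(p: /kigrum), which returns ok.
I invoke jot(p: /zubili, c: hofle), → created.
I use translate(v: 75, u_from: K, u_to: C), giving -3963/20.
I run quote(p: /zubili), and see hofle.

Answer: {winejum/, zubili=hofle}


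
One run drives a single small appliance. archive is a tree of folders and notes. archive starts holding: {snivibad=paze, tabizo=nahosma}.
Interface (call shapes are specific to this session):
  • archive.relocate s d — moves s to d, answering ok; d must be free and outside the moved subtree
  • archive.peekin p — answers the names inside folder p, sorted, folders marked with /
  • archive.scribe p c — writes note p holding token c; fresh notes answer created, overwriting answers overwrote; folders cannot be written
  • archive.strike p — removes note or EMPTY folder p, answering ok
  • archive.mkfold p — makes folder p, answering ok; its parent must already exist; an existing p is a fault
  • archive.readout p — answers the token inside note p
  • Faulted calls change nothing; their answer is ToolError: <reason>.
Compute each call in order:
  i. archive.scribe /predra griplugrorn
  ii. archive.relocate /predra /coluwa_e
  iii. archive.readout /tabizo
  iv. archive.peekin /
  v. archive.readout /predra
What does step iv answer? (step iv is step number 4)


Calling scribe on p='/predra', c='griplugrorn', — result: created.
Now I run relocate on s='/predra', d='/coluwa_e', and observe ok.
Then readout on p='/tabizo': nahosma.
I try peekin on p='/', — result: [coluwa_e, snivibad, tabizo].
Next I call readout on p='/predra': ToolError: not found.

Answer: [coluwa_e, snivibad, tabizo]


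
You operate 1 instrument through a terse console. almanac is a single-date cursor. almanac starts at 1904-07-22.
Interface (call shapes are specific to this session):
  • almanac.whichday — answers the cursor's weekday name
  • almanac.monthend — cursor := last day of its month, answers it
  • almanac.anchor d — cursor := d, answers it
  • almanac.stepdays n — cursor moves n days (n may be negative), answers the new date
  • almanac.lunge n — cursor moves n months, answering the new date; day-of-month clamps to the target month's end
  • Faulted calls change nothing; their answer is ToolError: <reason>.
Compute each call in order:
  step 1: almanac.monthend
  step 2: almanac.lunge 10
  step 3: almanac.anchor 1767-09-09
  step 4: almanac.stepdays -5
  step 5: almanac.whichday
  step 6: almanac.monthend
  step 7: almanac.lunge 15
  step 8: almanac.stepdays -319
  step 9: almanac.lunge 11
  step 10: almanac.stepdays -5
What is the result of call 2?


Answer: 1905-05-31

Derivation:
~$ almanac.monthend
:: 1904-07-31
~$ almanac.lunge n→10
:: 1905-05-31
~$ almanac.anchor d→1767-09-09
:: 1767-09-09
~$ almanac.stepdays n→-5
:: 1767-09-04
~$ almanac.whichday
:: Friday
~$ almanac.monthend
:: 1767-09-30
~$ almanac.lunge n→15
:: 1768-12-30
~$ almanac.stepdays n→-319
:: 1768-02-15
~$ almanac.lunge n→11
:: 1769-01-15
~$ almanac.stepdays n→-5
:: 1769-01-10


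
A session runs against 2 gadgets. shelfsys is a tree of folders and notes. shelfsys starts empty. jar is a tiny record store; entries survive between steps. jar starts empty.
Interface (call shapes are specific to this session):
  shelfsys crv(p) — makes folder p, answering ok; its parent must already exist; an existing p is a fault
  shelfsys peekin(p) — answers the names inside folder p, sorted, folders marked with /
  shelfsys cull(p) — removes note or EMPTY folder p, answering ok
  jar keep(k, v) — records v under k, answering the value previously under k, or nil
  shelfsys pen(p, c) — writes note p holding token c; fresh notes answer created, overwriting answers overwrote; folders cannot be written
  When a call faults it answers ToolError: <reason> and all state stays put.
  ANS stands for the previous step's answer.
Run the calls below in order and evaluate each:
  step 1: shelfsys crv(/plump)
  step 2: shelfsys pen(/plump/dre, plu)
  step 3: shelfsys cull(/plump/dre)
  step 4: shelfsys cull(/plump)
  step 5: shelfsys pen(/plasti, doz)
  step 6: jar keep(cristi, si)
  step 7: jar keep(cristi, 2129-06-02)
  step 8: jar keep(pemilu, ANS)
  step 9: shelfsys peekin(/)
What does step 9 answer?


Answer: [plasti]

Derivation:
$ shelfsys crv /plump
= ok
$ shelfsys pen /plump/dre plu
= created
$ shelfsys cull /plump/dre
= ok
$ shelfsys cull /plump
= ok
$ shelfsys pen /plasti doz
= created
$ jar keep cristi si
= nil
$ jar keep cristi 2129-06-02
= si
$ jar keep pemilu ANS
= nil
$ shelfsys peekin /
= [plasti]
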